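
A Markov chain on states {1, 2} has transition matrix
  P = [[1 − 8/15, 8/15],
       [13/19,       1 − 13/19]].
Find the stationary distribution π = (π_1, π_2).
π_1 = 195/347, π_2 = 152/347

Solve πP = π with π_1 + π_2 = 1. From πP = π: π_1 · (1 − 8/15) + π_2 · 13/19 = π_1 ⇒ π_2 · 13/19 = π_1 · 8/15 ⇒ π_2/π_1 = (8/15)/(13/19) = 152/195. Together with π_1 + π_2 = 1:
  π_1 = (13/19)/(8/15 + 13/19) = (13/19)/(347/285) = 195/347,
  π_2 = (8/15)/(8/15 + 13/19) = (8/15)/(347/285) = 152/347.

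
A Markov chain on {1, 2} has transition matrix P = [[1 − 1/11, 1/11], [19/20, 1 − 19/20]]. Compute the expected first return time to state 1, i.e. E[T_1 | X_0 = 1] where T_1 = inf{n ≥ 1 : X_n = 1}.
E[T_1 | X_0 = 1] = 1/π_1 = 229/209

For an irreducible recurrent Markov chain with stationary distribution π, E[T_i | X_0 = i] = 1/π_i (Kac's formula). Here π_1 = (19/20)/(1/11 + 19/20) = (19/20)/(229/220) = 209/229, so E[T_1 | X_0 = 1] = 1/π_1 = (1/11 + 19/20)/(19/20) = (229/220)/(19/20) = 229/209.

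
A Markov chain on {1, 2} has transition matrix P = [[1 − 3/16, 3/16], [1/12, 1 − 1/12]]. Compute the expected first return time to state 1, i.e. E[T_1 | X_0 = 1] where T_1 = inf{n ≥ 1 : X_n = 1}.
E[T_1 | X_0 = 1] = 1/π_1 = 13/4

For an irreducible recurrent Markov chain with stationary distribution π, E[T_i | X_0 = i] = 1/π_i (Kac's formula). Here π_1 = (1/12)/(3/16 + 1/12) = (1/12)/(13/48) = 4/13, so E[T_1 | X_0 = 1] = 1/π_1 = (3/16 + 1/12)/(1/12) = (13/48)/(1/12) = 13/4.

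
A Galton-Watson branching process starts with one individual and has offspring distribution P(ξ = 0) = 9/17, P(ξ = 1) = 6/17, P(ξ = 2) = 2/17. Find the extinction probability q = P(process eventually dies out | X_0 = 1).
q = 1

Mean offspring μ = 0·9/17 + 1·6/17 + 2·2/17 = 10/17 ≤ 1. For μ ≤ 1 with offspring not concentrated at 1, the Galton-Watson process goes extinct almost surely, so q = 1.
(Algebraic check: The pgf is f(s) = 9/17 + 6/17·s + 2/17·s². The extinction probability q is the smallest fixed point of f in [0, 1]. Setting s = f(s):
  2/17·s² + (6/17 − 1)·s + 9/17 = 0
  2/17·s² − (9/17 + 2/17)·s + 9/17 = 0
which factors as (s − 1)·(2/17·s − 9/17) = 0, giving roots s = 1 and s = (9/17)/(2/17) = 9/2. Since 9/2 ≥ 1, the smallest root in [0, 1] is s = 1.)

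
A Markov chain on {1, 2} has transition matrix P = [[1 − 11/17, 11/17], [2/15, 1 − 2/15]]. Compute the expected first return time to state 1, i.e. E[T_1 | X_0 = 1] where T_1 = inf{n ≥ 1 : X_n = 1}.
E[T_1 | X_0 = 1] = 1/π_1 = 199/34

For an irreducible recurrent Markov chain with stationary distribution π, E[T_i | X_0 = i] = 1/π_i (Kac's formula). Here π_1 = (2/15)/(11/17 + 2/15) = (2/15)/(199/255) = 34/199, so E[T_1 | X_0 = 1] = 1/π_1 = (11/17 + 2/15)/(2/15) = (199/255)/(2/15) = 199/34.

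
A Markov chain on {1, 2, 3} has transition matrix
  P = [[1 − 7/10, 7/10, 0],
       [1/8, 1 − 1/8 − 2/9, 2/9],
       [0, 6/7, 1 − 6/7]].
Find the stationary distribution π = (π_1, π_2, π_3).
π = (135/1087, 756/1087, 196/1087)

This is a birth-death chain on three states, which satisfies detailed balance: π_1 · P_{12} = π_2 · P_{21} and π_2 · P_{23} = π_3 · P_{32}.
From π_1 · 7/10 = π_2 · 1/8: π_2/π_1 = (7/10)/(1/8) = 28/5.
From π_2 · 2/9 = π_3 · 6/7: π_3/π_2 = (2/9)/(6/7) = 7/27.
Take π_1 proportional to 1; then unnormalized π = (1, 28/5, 196/135). Normalize by dividing by the sum 1087/135:
  π = (135/1087, 756/1087, 196/1087).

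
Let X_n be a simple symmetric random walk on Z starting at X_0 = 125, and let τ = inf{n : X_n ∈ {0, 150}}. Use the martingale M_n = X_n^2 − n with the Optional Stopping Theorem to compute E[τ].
E[τ] = 3125

M_n = X_n^2 − n is a martingale (since E[X_{n+1}^2 | F_n] = X_n^2 + 1). By OST (τ has finite mean in a bounded region), E[M_τ] = E[M_0] = X_0^2 − 0 = 125^2 = 15625. Also E[M_τ] = E[X_τ^2] − E[τ]. The walk exits at 0 or 150, with P(hit 150 first) = 125/150, so E[X_τ^2] = 150^2 · 125/150 + 0 = 18750. Thus E[τ] = E[X_τ^2] − E[M_τ] = 18750 − 15625 = 3125 = 125(150 − 125) = 3125.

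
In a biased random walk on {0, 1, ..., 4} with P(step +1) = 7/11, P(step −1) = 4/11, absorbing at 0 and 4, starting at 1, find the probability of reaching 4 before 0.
P(hit 4 before 0) = (1 − (4/7)^1) / (1 − (4/7)^4) = 343/715

Let u_k denote P(reach 4 before 0 | start at k). Boundary: u_0 = 0, u_4 = 1. Recurrence: u_k = 7/11·u_{k+1} + 4/11·u_{k-1} for 1 ≤ k ≤ 3. Try u_k = A + B·r^k with r = q/p = (4/11)/(7/11) = 4/7. Substitution satisfies the recurrence; boundary conditions give:
  u_k = (1 − r^k) / (1 − r^N) = (1 − (4/7)^1) / (1 − (4/7)^4) = 343/715.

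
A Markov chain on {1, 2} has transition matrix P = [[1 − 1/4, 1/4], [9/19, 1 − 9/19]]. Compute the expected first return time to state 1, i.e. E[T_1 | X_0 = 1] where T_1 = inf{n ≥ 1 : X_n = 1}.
E[T_1 | X_0 = 1] = 1/π_1 = 55/36

For an irreducible recurrent Markov chain with stationary distribution π, E[T_i | X_0 = i] = 1/π_i (Kac's formula). Here π_1 = (9/19)/(1/4 + 9/19) = (9/19)/(55/76) = 36/55, so E[T_1 | X_0 = 1] = 1/π_1 = (1/4 + 9/19)/(9/19) = (55/76)/(9/19) = 55/36.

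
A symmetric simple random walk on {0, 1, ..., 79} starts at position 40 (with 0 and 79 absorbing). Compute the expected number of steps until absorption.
E[τ | X_0 = 40] = 1560

Let v_k = E[τ | X_0 = k]. Boundary: v_0 = v_79 = 0. Recurrence: v_k = 1 + (v_{k-1} + v_{k+1})/2 for 1 ≤ k ≤ 78. The particular solution to v_k − (v_{k-1} + v_{k+1})/2 = 1 is v_k = −k^2. Adding homogeneous solution A + B k and matching boundaries gives v_k = k (79 − k). Substituting k = 40: v_40 = 40 · 39 = 1560.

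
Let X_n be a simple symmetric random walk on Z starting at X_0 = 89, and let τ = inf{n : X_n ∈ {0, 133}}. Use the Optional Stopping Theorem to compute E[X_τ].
E[X_τ] = 89

X_n is a martingale and τ is a bounded-mean stopping time (indeed τ is finite a.s. with bounded expectation since the walk is in a bounded region). By the OST, E[X_τ] = E[X_0] = 89. Equivalently: E[X_τ] = 133 · P(hit 133 first) + 0 · P(hit 0 first) = 133 · (89/133) = 89.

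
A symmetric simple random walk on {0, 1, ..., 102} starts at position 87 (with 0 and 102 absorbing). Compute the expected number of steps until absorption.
E[τ | X_0 = 87] = 1305

Let v_k = E[τ | X_0 = k]. Boundary: v_0 = v_102 = 0. Recurrence: v_k = 1 + (v_{k-1} + v_{k+1})/2 for 1 ≤ k ≤ 101. The particular solution to v_k − (v_{k-1} + v_{k+1})/2 = 1 is v_k = −k^2. Adding homogeneous solution A + B k and matching boundaries gives v_k = k (102 − k). Substituting k = 87: v_87 = 87 · 15 = 1305.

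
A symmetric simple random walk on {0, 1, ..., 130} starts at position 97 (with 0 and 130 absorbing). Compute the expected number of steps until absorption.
E[τ | X_0 = 97] = 3201

Let v_k = E[τ | X_0 = k]. Boundary: v_0 = v_130 = 0. Recurrence: v_k = 1 + (v_{k-1} + v_{k+1})/2 for 1 ≤ k ≤ 129. The particular solution to v_k − (v_{k-1} + v_{k+1})/2 = 1 is v_k = −k^2. Adding homogeneous solution A + B k and matching boundaries gives v_k = k (130 − k). Substituting k = 97: v_97 = 97 · 33 = 3201.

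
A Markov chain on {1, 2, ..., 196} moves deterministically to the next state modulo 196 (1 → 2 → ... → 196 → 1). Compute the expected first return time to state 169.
E[T_169 | X_0 = 169] = 196

The chain cycles deterministically, so starting at state 169 it returns in exactly 196 steps. Equivalently, the stationary distribution is uniform π_j = 1/196 for every state j, so by Kac's formula E[T_169] = 1/π_169 = 196.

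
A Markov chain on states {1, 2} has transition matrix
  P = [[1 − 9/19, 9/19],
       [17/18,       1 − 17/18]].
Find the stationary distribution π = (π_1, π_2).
π_1 = 323/485, π_2 = 162/485

Solve πP = π with π_1 + π_2 = 1. From πP = π: π_1 · (1 − 9/19) + π_2 · 17/18 = π_1 ⇒ π_2 · 17/18 = π_1 · 9/19 ⇒ π_2/π_1 = (9/19)/(17/18) = 162/323. Together with π_1 + π_2 = 1:
  π_1 = (17/18)/(9/19 + 17/18) = (17/18)/(485/342) = 323/485,
  π_2 = (9/19)/(9/19 + 17/18) = (9/19)/(485/342) = 162/485.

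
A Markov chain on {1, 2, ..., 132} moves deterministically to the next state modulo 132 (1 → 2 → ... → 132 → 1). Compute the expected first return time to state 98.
E[T_98 | X_0 = 98] = 132

The chain cycles deterministically, so starting at state 98 it returns in exactly 132 steps. Equivalently, the stationary distribution is uniform π_j = 1/132 for every state j, so by Kac's formula E[T_98] = 1/π_98 = 132.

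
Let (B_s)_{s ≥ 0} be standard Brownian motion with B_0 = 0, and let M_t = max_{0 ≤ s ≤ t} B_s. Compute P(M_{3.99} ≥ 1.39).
P(M_{3.99} ≥ 1.39) = 2·P(B_{3.99} ≥ 1.39) = 2(1 − Φ(1.39/√3.99)) ≈ 0.4865

By the reflection principle for Brownian motion, P(M_t ≥ a) = 2 · P(B_t ≥ a) for a ≥ 0. Since B_t ~ N(0, t), P(B_t ≥ 1.39) = 1 − Φ(1.39/√t) = 1 − Φ(1.39/√3.99) = 1 − Φ(0.6959). So
  P(M_{3.99} ≥ 1.39) = 2(1 − Φ(0.6959)) ≈ 0.4865.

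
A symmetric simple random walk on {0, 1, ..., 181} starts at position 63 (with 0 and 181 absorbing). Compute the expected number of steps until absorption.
E[τ | X_0 = 63] = 7434

Let v_k = E[τ | X_0 = k]. Boundary: v_0 = v_181 = 0. Recurrence: v_k = 1 + (v_{k-1} + v_{k+1})/2 for 1 ≤ k ≤ 180. The particular solution to v_k − (v_{k-1} + v_{k+1})/2 = 1 is v_k = −k^2. Adding homogeneous solution A + B k and matching boundaries gives v_k = k (181 − k). Substituting k = 63: v_63 = 63 · 118 = 7434.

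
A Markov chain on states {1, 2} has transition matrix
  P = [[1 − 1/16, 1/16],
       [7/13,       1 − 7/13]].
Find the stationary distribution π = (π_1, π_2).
π_1 = 112/125, π_2 = 13/125

Solve πP = π with π_1 + π_2 = 1. From πP = π: π_1 · (1 − 1/16) + π_2 · 7/13 = π_1 ⇒ π_2 · 7/13 = π_1 · 1/16 ⇒ π_2/π_1 = (1/16)/(7/13) = 13/112. Together with π_1 + π_2 = 1:
  π_1 = (7/13)/(1/16 + 7/13) = (7/13)/(125/208) = 112/125,
  π_2 = (1/16)/(1/16 + 7/13) = (1/16)/(125/208) = 13/125.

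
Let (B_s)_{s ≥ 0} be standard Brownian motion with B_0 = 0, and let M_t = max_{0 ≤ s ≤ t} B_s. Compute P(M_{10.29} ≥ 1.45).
P(M_{10.29} ≥ 1.45) = 2·P(B_{10.29} ≥ 1.45) = 2(1 − Φ(1.45/√10.29)) ≈ 0.6513

By the reflection principle for Brownian motion, P(M_t ≥ a) = 2 · P(B_t ≥ a) for a ≥ 0. Since B_t ~ N(0, t), P(B_t ≥ 1.45) = 1 − Φ(1.45/√t) = 1 − Φ(1.45/√10.29) = 1 − Φ(0.4520). So
  P(M_{10.29} ≥ 1.45) = 2(1 − Φ(0.4520)) ≈ 0.6513.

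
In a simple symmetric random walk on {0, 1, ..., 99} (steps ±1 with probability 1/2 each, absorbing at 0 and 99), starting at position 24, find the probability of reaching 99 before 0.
P(hit 99 before 0) = 24/99 = 8/33

Let u_k = P(hit 99 before 0 | start at k). Then u_0 = 0, u_99 = 1, and u_k = u_{k-1}/2 + u_{k+1}/2 for 1 ≤ k ≤ 98. This harmonic recurrence is solved by u_k = k/99, giving u_24 = 24/99 = 8/33.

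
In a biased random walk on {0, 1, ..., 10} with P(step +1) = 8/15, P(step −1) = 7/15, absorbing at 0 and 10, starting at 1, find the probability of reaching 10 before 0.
P(hit 10 before 0) = (1 − (7/8)^1) / (1 − (7/8)^10) = 134217728/791266575

Let u_k denote P(reach 10 before 0 | start at k). Boundary: u_0 = 0, u_10 = 1. Recurrence: u_k = 8/15·u_{k+1} + 7/15·u_{k-1} for 1 ≤ k ≤ 9. Try u_k = A + B·r^k with r = q/p = (7/15)/(8/15) = 7/8. Substitution satisfies the recurrence; boundary conditions give:
  u_k = (1 − r^k) / (1 − r^N) = (1 − (7/8)^1) / (1 − (7/8)^10) = 134217728/791266575.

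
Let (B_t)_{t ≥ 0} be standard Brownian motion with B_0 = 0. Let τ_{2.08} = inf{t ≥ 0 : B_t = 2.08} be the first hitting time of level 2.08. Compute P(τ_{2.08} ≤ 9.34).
P(τ_{2.08} ≤ 9.34) = 2(1 − Φ(2.08/√9.34)) = 2(1 − Φ(0.6806)) ≈ 0.4961

By the reflection principle for standard BM, P(τ_b ≤ t) = 2 · P(B_t ≥ b). Since B_t ~ N(0, t), P(B_t ≥ 2.08) = 1 − Φ(2.08/√t) = 1 − Φ(2.08/√9.34) = 1 − Φ(0.6806) ≈ 0.24806. Doubling: P(τ_{2.08} ≤ 9.34) ≈ 2 · 0.24806 = 0.49612 ≈ 0.4961.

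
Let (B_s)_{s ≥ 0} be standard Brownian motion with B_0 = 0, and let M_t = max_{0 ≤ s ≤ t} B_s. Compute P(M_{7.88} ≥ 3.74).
P(M_{7.88} ≥ 3.74) = 2·P(B_{7.88} ≥ 3.74) = 2(1 − Φ(3.74/√7.88)) ≈ 0.1828

By the reflection principle for Brownian motion, P(M_t ≥ a) = 2 · P(B_t ≥ a) for a ≥ 0. Since B_t ~ N(0, t), P(B_t ≥ 3.74) = 1 − Φ(3.74/√t) = 1 − Φ(3.74/√7.88) = 1 − Φ(1.3323). So
  P(M_{7.88} ≥ 3.74) = 2(1 − Φ(1.3323)) ≈ 0.1828.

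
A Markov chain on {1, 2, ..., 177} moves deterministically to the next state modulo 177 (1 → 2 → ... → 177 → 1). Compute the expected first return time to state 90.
E[T_90 | X_0 = 90] = 177

The chain cycles deterministically, so starting at state 90 it returns in exactly 177 steps. Equivalently, the stationary distribution is uniform π_j = 1/177 for every state j, so by Kac's formula E[T_90] = 1/π_90 = 177.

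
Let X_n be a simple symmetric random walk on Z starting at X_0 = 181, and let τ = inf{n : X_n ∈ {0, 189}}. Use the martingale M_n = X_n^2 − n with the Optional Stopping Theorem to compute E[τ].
E[τ] = 1448

M_n = X_n^2 − n is a martingale (since E[X_{n+1}^2 | F_n] = X_n^2 + 1). By OST (τ has finite mean in a bounded region), E[M_τ] = E[M_0] = X_0^2 − 0 = 181^2 = 32761. Also E[M_τ] = E[X_τ^2] − E[τ]. The walk exits at 0 or 189, with P(hit 189 first) = 181/189, so E[X_τ^2] = 189^2 · 181/189 + 0 = 34209. Thus E[τ] = E[X_τ^2] − E[M_τ] = 34209 − 32761 = 1448 = 181(189 − 181) = 1448.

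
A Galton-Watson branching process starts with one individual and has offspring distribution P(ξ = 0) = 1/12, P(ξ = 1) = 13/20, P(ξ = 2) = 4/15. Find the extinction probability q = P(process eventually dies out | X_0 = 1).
q = 5/16

The pgf is f(s) = 1/12 + 13/20·s + 4/15·s². The extinction probability q is the smallest fixed point of f in [0, 1]. Setting s = f(s):
  4/15·s² + (13/20 − 1)·s + 1/12 = 0
  4/15·s² − (1/12 + 4/15)·s + 1/12 = 0
which factors as (s − 1)·(4/15·s − 1/12) = 0, giving roots s = 1 and s = (1/12)/(4/15) = 5/16.
Mean offspring μ = 13/20 + 2·4/15 = 71/60 > 1 (supercritical), so q < 1. The extinction probability is the smaller root: q = (1/12)/(4/15) = 5/16.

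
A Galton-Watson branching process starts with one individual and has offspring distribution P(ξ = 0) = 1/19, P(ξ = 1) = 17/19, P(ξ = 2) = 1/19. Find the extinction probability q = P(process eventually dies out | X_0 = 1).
q = 1

Mean offspring μ = 0·1/19 + 1·17/19 + 2·1/19 = 1 ≤ 1. For μ ≤ 1 with offspring not concentrated at 1, the Galton-Watson process goes extinct almost surely, so q = 1.
(Algebraic check: The pgf is f(s) = 1/19 + 17/19·s + 1/19·s². The extinction probability q is the smallest fixed point of f in [0, 1]. Setting s = f(s):
  1/19·s² + (17/19 − 1)·s + 1/19 = 0
  1/19·s² − (1/19 + 1/19)·s + 1/19 = 0
which factors as (s − 1)·(1/19·s − 1/19) = 0, giving roots s = 1 and s = (1/19)/(1/19) = 1. Since 1 ≥ 1, the smallest root in [0, 1] is s = 1.)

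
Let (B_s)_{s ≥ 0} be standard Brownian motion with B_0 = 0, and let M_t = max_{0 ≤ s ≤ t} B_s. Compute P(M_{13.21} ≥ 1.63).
P(M_{13.21} ≥ 1.63) = 2·P(B_{13.21} ≥ 1.63) = 2(1 − Φ(1.63/√13.21)) ≈ 0.6538

By the reflection principle for Brownian motion, P(M_t ≥ a) = 2 · P(B_t ≥ a) for a ≥ 0. Since B_t ~ N(0, t), P(B_t ≥ 1.63) = 1 − Φ(1.63/√t) = 1 − Φ(1.63/√13.21) = 1 − Φ(0.4485). So
  P(M_{13.21} ≥ 1.63) = 2(1 − Φ(0.4485)) ≈ 0.6538.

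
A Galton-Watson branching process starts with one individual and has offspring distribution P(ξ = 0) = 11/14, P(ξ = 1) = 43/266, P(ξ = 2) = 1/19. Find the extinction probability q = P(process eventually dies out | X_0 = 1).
q = 1

Mean offspring μ = 0·11/14 + 1·43/266 + 2·1/19 = 71/266 ≤ 1. For μ ≤ 1 with offspring not concentrated at 1, the Galton-Watson process goes extinct almost surely, so q = 1.
(Algebraic check: The pgf is f(s) = 11/14 + 43/266·s + 1/19·s². The extinction probability q is the smallest fixed point of f in [0, 1]. Setting s = f(s):
  1/19·s² + (43/266 − 1)·s + 11/14 = 0
  1/19·s² − (11/14 + 1/19)·s + 11/14 = 0
which factors as (s − 1)·(1/19·s − 11/14) = 0, giving roots s = 1 and s = (11/14)/(1/19) = 209/14. Since 209/14 ≥ 1, the smallest root in [0, 1] is s = 1.)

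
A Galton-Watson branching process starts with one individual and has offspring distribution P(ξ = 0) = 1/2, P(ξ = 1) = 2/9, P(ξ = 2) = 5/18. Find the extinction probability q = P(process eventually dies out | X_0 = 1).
q = 1

Mean offspring μ = 0·1/2 + 1·2/9 + 2·5/18 = 7/9 ≤ 1. For μ ≤ 1 with offspring not concentrated at 1, the Galton-Watson process goes extinct almost surely, so q = 1.
(Algebraic check: The pgf is f(s) = 1/2 + 2/9·s + 5/18·s². The extinction probability q is the smallest fixed point of f in [0, 1]. Setting s = f(s):
  5/18·s² + (2/9 − 1)·s + 1/2 = 0
  5/18·s² − (1/2 + 5/18)·s + 1/2 = 0
which factors as (s − 1)·(5/18·s − 1/2) = 0, giving roots s = 1 and s = (1/2)/(5/18) = 9/5. Since 9/5 ≥ 1, the smallest root in [0, 1] is s = 1.)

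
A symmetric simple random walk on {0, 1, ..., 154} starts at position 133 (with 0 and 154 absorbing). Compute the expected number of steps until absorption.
E[τ | X_0 = 133] = 2793

Let v_k = E[τ | X_0 = k]. Boundary: v_0 = v_154 = 0. Recurrence: v_k = 1 + (v_{k-1} + v_{k+1})/2 for 1 ≤ k ≤ 153. The particular solution to v_k − (v_{k-1} + v_{k+1})/2 = 1 is v_k = −k^2. Adding homogeneous solution A + B k and matching boundaries gives v_k = k (154 − k). Substituting k = 133: v_133 = 133 · 21 = 2793.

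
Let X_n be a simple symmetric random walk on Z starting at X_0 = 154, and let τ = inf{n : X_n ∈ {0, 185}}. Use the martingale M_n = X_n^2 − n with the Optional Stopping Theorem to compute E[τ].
E[τ] = 4774

M_n = X_n^2 − n is a martingale (since E[X_{n+1}^2 | F_n] = X_n^2 + 1). By OST (τ has finite mean in a bounded region), E[M_τ] = E[M_0] = X_0^2 − 0 = 154^2 = 23716. Also E[M_τ] = E[X_τ^2] − E[τ]. The walk exits at 0 or 185, with P(hit 185 first) = 154/185, so E[X_τ^2] = 185^2 · 154/185 + 0 = 28490. Thus E[τ] = E[X_τ^2] − E[M_τ] = 28490 − 23716 = 4774 = 154(185 − 154) = 4774.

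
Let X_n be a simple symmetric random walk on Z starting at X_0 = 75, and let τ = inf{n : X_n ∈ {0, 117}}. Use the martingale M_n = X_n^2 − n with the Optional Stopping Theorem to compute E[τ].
E[τ] = 3150

M_n = X_n^2 − n is a martingale (since E[X_{n+1}^2 | F_n] = X_n^2 + 1). By OST (τ has finite mean in a bounded region), E[M_τ] = E[M_0] = X_0^2 − 0 = 75^2 = 5625. Also E[M_τ] = E[X_τ^2] − E[τ]. The walk exits at 0 or 117, with P(hit 117 first) = 75/117, so E[X_τ^2] = 117^2 · 75/117 + 0 = 8775. Thus E[τ] = E[X_τ^2] − E[M_τ] = 8775 − 5625 = 3150 = 75(117 − 75) = 3150.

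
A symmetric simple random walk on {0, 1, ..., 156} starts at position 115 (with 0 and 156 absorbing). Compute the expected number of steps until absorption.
E[τ | X_0 = 115] = 4715

Let v_k = E[τ | X_0 = k]. Boundary: v_0 = v_156 = 0. Recurrence: v_k = 1 + (v_{k-1} + v_{k+1})/2 for 1 ≤ k ≤ 155. The particular solution to v_k − (v_{k-1} + v_{k+1})/2 = 1 is v_k = −k^2. Adding homogeneous solution A + B k and matching boundaries gives v_k = k (156 − k). Substituting k = 115: v_115 = 115 · 41 = 4715.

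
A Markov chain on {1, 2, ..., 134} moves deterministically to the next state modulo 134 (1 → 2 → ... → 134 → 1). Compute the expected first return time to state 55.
E[T_55 | X_0 = 55] = 134

The chain cycles deterministically, so starting at state 55 it returns in exactly 134 steps. Equivalently, the stationary distribution is uniform π_j = 1/134 for every state j, so by Kac's formula E[T_55] = 1/π_55 = 134.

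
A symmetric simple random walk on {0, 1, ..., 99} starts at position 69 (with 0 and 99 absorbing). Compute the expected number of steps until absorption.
E[τ | X_0 = 69] = 2070

Let v_k = E[τ | X_0 = k]. Boundary: v_0 = v_99 = 0. Recurrence: v_k = 1 + (v_{k-1} + v_{k+1})/2 for 1 ≤ k ≤ 98. The particular solution to v_k − (v_{k-1} + v_{k+1})/2 = 1 is v_k = −k^2. Adding homogeneous solution A + B k and matching boundaries gives v_k = k (99 − k). Substituting k = 69: v_69 = 69 · 30 = 2070.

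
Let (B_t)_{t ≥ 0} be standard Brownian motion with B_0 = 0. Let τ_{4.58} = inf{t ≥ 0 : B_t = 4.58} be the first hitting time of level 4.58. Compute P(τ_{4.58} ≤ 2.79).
P(τ_{4.58} ≤ 2.79) = 2(1 − Φ(4.58/√2.79)) = 2(1 − Φ(2.7420)) ≈ 0.0061

By the reflection principle for standard BM, P(τ_b ≤ t) = 2 · P(B_t ≥ b). Since B_t ~ N(0, t), P(B_t ≥ 4.58) = 1 − Φ(4.58/√t) = 1 − Φ(4.58/√2.79) = 1 − Φ(2.7420) ≈ 0.00305. Doubling: P(τ_{4.58} ≤ 2.79) ≈ 2 · 0.00305 = 0.00610 ≈ 0.0061.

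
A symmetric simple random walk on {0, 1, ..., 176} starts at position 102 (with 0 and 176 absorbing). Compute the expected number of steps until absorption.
E[τ | X_0 = 102] = 7548

Let v_k = E[τ | X_0 = k]. Boundary: v_0 = v_176 = 0. Recurrence: v_k = 1 + (v_{k-1} + v_{k+1})/2 for 1 ≤ k ≤ 175. The particular solution to v_k − (v_{k-1} + v_{k+1})/2 = 1 is v_k = −k^2. Adding homogeneous solution A + B k and matching boundaries gives v_k = k (176 − k). Substituting k = 102: v_102 = 102 · 74 = 7548.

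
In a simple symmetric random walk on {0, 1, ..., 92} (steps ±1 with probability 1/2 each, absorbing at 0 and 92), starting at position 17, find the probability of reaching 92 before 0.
P(hit 92 before 0) = 17/92

Let u_k = P(hit 92 before 0 | start at k). Then u_0 = 0, u_92 = 1, and u_k = u_{k-1}/2 + u_{k+1}/2 for 1 ≤ k ≤ 91. This harmonic recurrence is solved by u_k = k/92, giving u_17 = 17/92.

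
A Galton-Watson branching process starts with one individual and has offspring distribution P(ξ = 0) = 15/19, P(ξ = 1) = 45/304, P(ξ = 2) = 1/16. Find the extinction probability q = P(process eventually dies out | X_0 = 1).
q = 1

Mean offspring μ = 0·15/19 + 1·45/304 + 2·1/16 = 83/304 ≤ 1. For μ ≤ 1 with offspring not concentrated at 1, the Galton-Watson process goes extinct almost surely, so q = 1.
(Algebraic check: The pgf is f(s) = 15/19 + 45/304·s + 1/16·s². The extinction probability q is the smallest fixed point of f in [0, 1]. Setting s = f(s):
  1/16·s² + (45/304 − 1)·s + 15/19 = 0
  1/16·s² − (15/19 + 1/16)·s + 15/19 = 0
which factors as (s − 1)·(1/16·s − 15/19) = 0, giving roots s = 1 and s = (15/19)/(1/16) = 240/19. Since 240/19 ≥ 1, the smallest root in [0, 1] is s = 1.)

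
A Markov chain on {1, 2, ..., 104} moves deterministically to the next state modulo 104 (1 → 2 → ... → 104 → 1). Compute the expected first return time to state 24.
E[T_24 | X_0 = 24] = 104

The chain cycles deterministically, so starting at state 24 it returns in exactly 104 steps. Equivalently, the stationary distribution is uniform π_j = 1/104 for every state j, so by Kac's formula E[T_24] = 1/π_24 = 104.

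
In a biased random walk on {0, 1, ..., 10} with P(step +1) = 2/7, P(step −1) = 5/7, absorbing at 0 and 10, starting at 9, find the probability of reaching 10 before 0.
P(hit 10 before 0) = (1 − (5/2)^9) / (1 − (5/2)^10) = 1301742/3254867

Let u_k denote P(reach 10 before 0 | start at k). Boundary: u_0 = 0, u_10 = 1. Recurrence: u_k = 2/7·u_{k+1} + 5/7·u_{k-1} for 1 ≤ k ≤ 9. Try u_k = A + B·r^k with r = q/p = (5/7)/(2/7) = 5/2. Substitution satisfies the recurrence; boundary conditions give:
  u_k = (1 − r^k) / (1 − r^N) = (1 − (5/2)^9) / (1 − (5/2)^10) = 1301742/3254867.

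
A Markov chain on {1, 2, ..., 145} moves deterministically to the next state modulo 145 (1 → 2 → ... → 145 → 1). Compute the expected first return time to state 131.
E[T_131 | X_0 = 131] = 145

The chain cycles deterministically, so starting at state 131 it returns in exactly 145 steps. Equivalently, the stationary distribution is uniform π_j = 1/145 for every state j, so by Kac's formula E[T_131] = 1/π_131 = 145.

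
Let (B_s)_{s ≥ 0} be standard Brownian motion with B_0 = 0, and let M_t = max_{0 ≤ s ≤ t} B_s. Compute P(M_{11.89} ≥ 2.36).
P(M_{11.89} ≥ 2.36) = 2·P(B_{11.89} ≥ 2.36) = 2(1 − Φ(2.36/√11.89)) ≈ 0.4937

By the reflection principle for Brownian motion, P(M_t ≥ a) = 2 · P(B_t ≥ a) for a ≥ 0. Since B_t ~ N(0, t), P(B_t ≥ 2.36) = 1 − Φ(2.36/√t) = 1 − Φ(2.36/√11.89) = 1 − Φ(0.6844). So
  P(M_{11.89} ≥ 2.36) = 2(1 − Φ(0.6844)) ≈ 0.4937.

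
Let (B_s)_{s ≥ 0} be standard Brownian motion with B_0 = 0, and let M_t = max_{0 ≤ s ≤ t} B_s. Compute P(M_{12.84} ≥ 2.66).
P(M_{12.84} ≥ 2.66) = 2·P(B_{12.84} ≥ 2.66) = 2(1 − Φ(2.66/√12.84)) ≈ 0.4579

By the reflection principle for Brownian motion, P(M_t ≥ a) = 2 · P(B_t ≥ a) for a ≥ 0. Since B_t ~ N(0, t), P(B_t ≥ 2.66) = 1 − Φ(2.66/√t) = 1 − Φ(2.66/√12.84) = 1 − Φ(0.7423). So
  P(M_{12.84} ≥ 2.66) = 2(1 − Φ(0.7423)) ≈ 0.4579.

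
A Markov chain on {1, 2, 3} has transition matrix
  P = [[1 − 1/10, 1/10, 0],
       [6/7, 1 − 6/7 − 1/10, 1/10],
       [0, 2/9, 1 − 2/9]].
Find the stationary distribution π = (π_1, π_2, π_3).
π = (1200/1403, 140/1403, 63/1403)

This is a birth-death chain on three states, which satisfies detailed balance: π_1 · P_{12} = π_2 · P_{21} and π_2 · P_{23} = π_3 · P_{32}.
From π_1 · 1/10 = π_2 · 6/7: π_2/π_1 = (1/10)/(6/7) = 7/60.
From π_2 · 1/10 = π_3 · 2/9: π_3/π_2 = (1/10)/(2/9) = 9/20.
Take π_1 proportional to 1; then unnormalized π = (1, 7/60, 21/400). Normalize by dividing by the sum 1403/1200:
  π = (1200/1403, 140/1403, 63/1403).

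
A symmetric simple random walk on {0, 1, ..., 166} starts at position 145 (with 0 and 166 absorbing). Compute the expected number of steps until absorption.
E[τ | X_0 = 145] = 3045

Let v_k = E[τ | X_0 = k]. Boundary: v_0 = v_166 = 0. Recurrence: v_k = 1 + (v_{k-1} + v_{k+1})/2 for 1 ≤ k ≤ 165. The particular solution to v_k − (v_{k-1} + v_{k+1})/2 = 1 is v_k = −k^2. Adding homogeneous solution A + B k and matching boundaries gives v_k = k (166 − k). Substituting k = 145: v_145 = 145 · 21 = 3045.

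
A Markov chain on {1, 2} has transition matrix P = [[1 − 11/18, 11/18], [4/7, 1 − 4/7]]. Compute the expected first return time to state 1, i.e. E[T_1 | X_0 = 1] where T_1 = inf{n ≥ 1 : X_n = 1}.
E[T_1 | X_0 = 1] = 1/π_1 = 149/72

For an irreducible recurrent Markov chain with stationary distribution π, E[T_i | X_0 = i] = 1/π_i (Kac's formula). Here π_1 = (4/7)/(11/18 + 4/7) = (4/7)/(149/126) = 72/149, so E[T_1 | X_0 = 1] = 1/π_1 = (11/18 + 4/7)/(4/7) = (149/126)/(4/7) = 149/72.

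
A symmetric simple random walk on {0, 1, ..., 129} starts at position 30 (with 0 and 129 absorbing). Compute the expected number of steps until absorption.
E[τ | X_0 = 30] = 2970

Let v_k = E[τ | X_0 = k]. Boundary: v_0 = v_129 = 0. Recurrence: v_k = 1 + (v_{k-1} + v_{k+1})/2 for 1 ≤ k ≤ 128. The particular solution to v_k − (v_{k-1} + v_{k+1})/2 = 1 is v_k = −k^2. Adding homogeneous solution A + B k and matching boundaries gives v_k = k (129 − k). Substituting k = 30: v_30 = 30 · 99 = 2970.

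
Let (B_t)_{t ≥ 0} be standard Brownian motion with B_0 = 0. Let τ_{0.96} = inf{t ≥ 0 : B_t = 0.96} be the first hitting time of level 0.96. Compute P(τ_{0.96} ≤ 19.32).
P(τ_{0.96} ≤ 19.32) = 2(1 − Φ(0.96/√19.32)) = 2(1 − Φ(0.2184)) ≈ 0.8271

By the reflection principle for standard BM, P(τ_b ≤ t) = 2 · P(B_t ≥ b). Since B_t ~ N(0, t), P(B_t ≥ 0.96) = 1 − Φ(0.96/√t) = 1 − Φ(0.96/√19.32) = 1 − Φ(0.2184) ≈ 0.41356. Doubling: P(τ_{0.96} ≤ 19.32) ≈ 2 · 0.41356 = 0.82712 ≈ 0.8271.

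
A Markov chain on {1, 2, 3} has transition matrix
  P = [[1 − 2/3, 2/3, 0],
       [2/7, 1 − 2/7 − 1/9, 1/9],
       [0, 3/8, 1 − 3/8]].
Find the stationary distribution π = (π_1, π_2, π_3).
π = (81/326, 189/326, 28/163)

This is a birth-death chain on three states, which satisfies detailed balance: π_1 · P_{12} = π_2 · P_{21} and π_2 · P_{23} = π_3 · P_{32}.
From π_1 · 2/3 = π_2 · 2/7: π_2/π_1 = (2/3)/(2/7) = 7/3.
From π_2 · 1/9 = π_3 · 3/8: π_3/π_2 = (1/9)/(3/8) = 8/27.
Take π_1 proportional to 1; then unnormalized π = (1, 7/3, 56/81). Normalize by dividing by the sum 326/81:
  π = (81/326, 189/326, 28/163).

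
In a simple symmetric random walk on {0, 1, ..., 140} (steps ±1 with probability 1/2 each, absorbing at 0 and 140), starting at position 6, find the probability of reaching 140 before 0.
P(hit 140 before 0) = 6/140 = 3/70

Let u_k = P(hit 140 before 0 | start at k). Then u_0 = 0, u_140 = 1, and u_k = u_{k-1}/2 + u_{k+1}/2 for 1 ≤ k ≤ 139. This harmonic recurrence is solved by u_k = k/140, giving u_6 = 6/140 = 3/70.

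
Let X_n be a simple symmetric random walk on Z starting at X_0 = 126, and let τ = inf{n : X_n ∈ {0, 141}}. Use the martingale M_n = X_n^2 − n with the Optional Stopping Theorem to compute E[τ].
E[τ] = 1890

M_n = X_n^2 − n is a martingale (since E[X_{n+1}^2 | F_n] = X_n^2 + 1). By OST (τ has finite mean in a bounded region), E[M_τ] = E[M_0] = X_0^2 − 0 = 126^2 = 15876. Also E[M_τ] = E[X_τ^2] − E[τ]. The walk exits at 0 or 141, with P(hit 141 first) = 126/141, so E[X_τ^2] = 141^2 · 126/141 + 0 = 17766. Thus E[τ] = E[X_τ^2] − E[M_τ] = 17766 − 15876 = 1890 = 126(141 − 126) = 1890.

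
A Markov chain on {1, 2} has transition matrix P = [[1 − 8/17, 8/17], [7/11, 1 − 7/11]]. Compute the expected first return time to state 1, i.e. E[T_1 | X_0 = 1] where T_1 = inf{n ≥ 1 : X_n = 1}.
E[T_1 | X_0 = 1] = 1/π_1 = 207/119

For an irreducible recurrent Markov chain with stationary distribution π, E[T_i | X_0 = i] = 1/π_i (Kac's formula). Here π_1 = (7/11)/(8/17 + 7/11) = (7/11)/(207/187) = 119/207, so E[T_1 | X_0 = 1] = 1/π_1 = (8/17 + 7/11)/(7/11) = (207/187)/(7/11) = 207/119.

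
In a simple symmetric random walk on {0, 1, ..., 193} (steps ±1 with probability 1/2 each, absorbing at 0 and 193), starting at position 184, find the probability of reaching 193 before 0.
P(hit 193 before 0) = 184/193

Let u_k = P(hit 193 before 0 | start at k). Then u_0 = 0, u_193 = 1, and u_k = u_{k-1}/2 + u_{k+1}/2 for 1 ≤ k ≤ 192. This harmonic recurrence is solved by u_k = k/193, giving u_184 = 184/193.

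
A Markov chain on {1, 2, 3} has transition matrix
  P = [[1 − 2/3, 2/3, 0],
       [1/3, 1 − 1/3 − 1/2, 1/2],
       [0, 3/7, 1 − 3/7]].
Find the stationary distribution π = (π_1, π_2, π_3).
π = (3/16, 3/8, 7/16)

This is a birth-death chain on three states, which satisfies detailed balance: π_1 · P_{12} = π_2 · P_{21} and π_2 · P_{23} = π_3 · P_{32}.
From π_1 · 2/3 = π_2 · 1/3: π_2/π_1 = (2/3)/(1/3) = 2.
From π_2 · 1/2 = π_3 · 3/7: π_3/π_2 = (1/2)/(3/7) = 7/6.
Take π_1 proportional to 1; then unnormalized π = (1, 2, 7/3). Normalize by dividing by the sum 16/3:
  π = (3/16, 3/8, 7/16).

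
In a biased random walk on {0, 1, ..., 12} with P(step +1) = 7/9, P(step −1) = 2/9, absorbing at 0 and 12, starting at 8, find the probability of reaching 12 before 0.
P(hit 12 before 0) = (1 − (2/7)^8) / (1 − (2/7)^12) = 5803217/5803473

Let u_k denote P(reach 12 before 0 | start at k). Boundary: u_0 = 0, u_12 = 1. Recurrence: u_k = 7/9·u_{k+1} + 2/9·u_{k-1} for 1 ≤ k ≤ 11. Try u_k = A + B·r^k with r = q/p = (2/9)/(7/9) = 2/7. Substitution satisfies the recurrence; boundary conditions give:
  u_k = (1 − r^k) / (1 − r^N) = (1 − (2/7)^8) / (1 − (2/7)^12) = 5803217/5803473.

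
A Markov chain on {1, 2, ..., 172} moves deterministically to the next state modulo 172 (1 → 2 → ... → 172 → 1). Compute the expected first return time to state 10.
E[T_10 | X_0 = 10] = 172

The chain cycles deterministically, so starting at state 10 it returns in exactly 172 steps. Equivalently, the stationary distribution is uniform π_j = 1/172 for every state j, so by Kac's formula E[T_10] = 1/π_10 = 172.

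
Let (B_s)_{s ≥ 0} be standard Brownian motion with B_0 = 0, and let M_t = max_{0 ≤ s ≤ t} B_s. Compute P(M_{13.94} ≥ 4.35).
P(M_{13.94} ≥ 4.35) = 2·P(B_{13.94} ≥ 4.35) = 2(1 − Φ(4.35/√13.94)) ≈ 0.2440

By the reflection principle for Brownian motion, P(M_t ≥ a) = 2 · P(B_t ≥ a) for a ≥ 0. Since B_t ~ N(0, t), P(B_t ≥ 4.35) = 1 − Φ(4.35/√t) = 1 − Φ(4.35/√13.94) = 1 − Φ(1.1651). So
  P(M_{13.94} ≥ 4.35) = 2(1 − Φ(1.1651)) ≈ 0.2440.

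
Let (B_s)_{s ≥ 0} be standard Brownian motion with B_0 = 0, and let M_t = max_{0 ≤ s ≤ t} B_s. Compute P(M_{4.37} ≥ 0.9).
P(M_{4.37} ≥ 0.9) = 2·P(B_{4.37} ≥ 0.9) = 2(1 − Φ(0.9/√4.37)) ≈ 0.6668

By the reflection principle for Brownian motion, P(M_t ≥ a) = 2 · P(B_t ≥ a) for a ≥ 0. Since B_t ~ N(0, t), P(B_t ≥ 0.9) = 1 − Φ(0.9/√t) = 1 − Φ(0.9/√4.37) = 1 − Φ(0.4305). So
  P(M_{4.37} ≥ 0.9) = 2(1 − Φ(0.4305)) ≈ 0.6668.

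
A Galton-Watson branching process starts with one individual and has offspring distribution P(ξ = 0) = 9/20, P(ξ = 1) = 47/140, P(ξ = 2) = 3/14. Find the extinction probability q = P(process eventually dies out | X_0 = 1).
q = 1

Mean offspring μ = 0·9/20 + 1·47/140 + 2·3/14 = 107/140 ≤ 1. For μ ≤ 1 with offspring not concentrated at 1, the Galton-Watson process goes extinct almost surely, so q = 1.
(Algebraic check: The pgf is f(s) = 9/20 + 47/140·s + 3/14·s². The extinction probability q is the smallest fixed point of f in [0, 1]. Setting s = f(s):
  3/14·s² + (47/140 − 1)·s + 9/20 = 0
  3/14·s² − (9/20 + 3/14)·s + 9/20 = 0
which factors as (s − 1)·(3/14·s − 9/20) = 0, giving roots s = 1 and s = (9/20)/(3/14) = 21/10. Since 21/10 ≥ 1, the smallest root in [0, 1] is s = 1.)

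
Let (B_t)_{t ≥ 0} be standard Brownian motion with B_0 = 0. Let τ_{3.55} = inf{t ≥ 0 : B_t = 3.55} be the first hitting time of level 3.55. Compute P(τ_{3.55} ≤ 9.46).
P(τ_{3.55} ≤ 9.46) = 2(1 − Φ(3.55/√9.46)) = 2(1 − Φ(1.1542)) ≈ 0.2484

By the reflection principle for standard BM, P(τ_b ≤ t) = 2 · P(B_t ≥ b). Since B_t ~ N(0, t), P(B_t ≥ 3.55) = 1 − Φ(3.55/√t) = 1 − Φ(3.55/√9.46) = 1 − Φ(1.1542) ≈ 0.12421. Doubling: P(τ_{3.55} ≤ 9.46) ≈ 2 · 0.12421 = 0.24842 ≈ 0.2484.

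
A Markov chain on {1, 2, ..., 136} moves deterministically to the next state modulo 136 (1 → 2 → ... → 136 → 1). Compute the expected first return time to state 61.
E[T_61 | X_0 = 61] = 136

The chain cycles deterministically, so starting at state 61 it returns in exactly 136 steps. Equivalently, the stationary distribution is uniform π_j = 1/136 for every state j, so by Kac's formula E[T_61] = 1/π_61 = 136.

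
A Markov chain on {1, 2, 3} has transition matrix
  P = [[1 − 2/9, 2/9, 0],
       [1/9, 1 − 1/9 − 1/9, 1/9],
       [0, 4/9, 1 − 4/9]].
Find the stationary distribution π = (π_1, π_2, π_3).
π = (2/7, 4/7, 1/7)

This is a birth-death chain on three states, which satisfies detailed balance: π_1 · P_{12} = π_2 · P_{21} and π_2 · P_{23} = π_3 · P_{32}.
From π_1 · 2/9 = π_2 · 1/9: π_2/π_1 = (2/9)/(1/9) = 2.
From π_2 · 1/9 = π_3 · 4/9: π_3/π_2 = (1/9)/(4/9) = 1/4.
Take π_1 proportional to 1; then unnormalized π = (1, 2, 1/2). Normalize by dividing by the sum 7/2:
  π = (2/7, 4/7, 1/7).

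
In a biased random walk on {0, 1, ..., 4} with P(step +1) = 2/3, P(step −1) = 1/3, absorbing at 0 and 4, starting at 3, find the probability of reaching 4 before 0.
P(hit 4 before 0) = (1 − (1/2)^3) / (1 − (1/2)^4) = 14/15

Let u_k denote P(reach 4 before 0 | start at k). Boundary: u_0 = 0, u_4 = 1. Recurrence: u_k = 2/3·u_{k+1} + 1/3·u_{k-1} for 1 ≤ k ≤ 3. Try u_k = A + B·r^k with r = q/p = (1/3)/(2/3) = 1/2. Substitution satisfies the recurrence; boundary conditions give:
  u_k = (1 − r^k) / (1 − r^N) = (1 − (1/2)^3) / (1 − (1/2)^4) = 14/15.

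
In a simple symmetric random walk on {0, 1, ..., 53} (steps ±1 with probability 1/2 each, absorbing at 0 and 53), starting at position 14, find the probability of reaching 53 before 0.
P(hit 53 before 0) = 14/53

Let u_k = P(hit 53 before 0 | start at k). Then u_0 = 0, u_53 = 1, and u_k = u_{k-1}/2 + u_{k+1}/2 for 1 ≤ k ≤ 52. This harmonic recurrence is solved by u_k = k/53, giving u_14 = 14/53.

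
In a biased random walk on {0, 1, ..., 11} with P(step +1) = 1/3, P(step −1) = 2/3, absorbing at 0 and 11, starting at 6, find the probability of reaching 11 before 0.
P(hit 11 before 0) = (1 − (2)^6) / (1 − (2)^11) = 63/2047

Let u_k denote P(reach 11 before 0 | start at k). Boundary: u_0 = 0, u_11 = 1. Recurrence: u_k = 1/3·u_{k+1} + 2/3·u_{k-1} for 1 ≤ k ≤ 10. Try u_k = A + B·r^k with r = q/p = (2/3)/(1/3) = 2. Substitution satisfies the recurrence; boundary conditions give:
  u_k = (1 − r^k) / (1 − r^N) = (1 − (2)^6) / (1 − (2)^11) = 63/2047.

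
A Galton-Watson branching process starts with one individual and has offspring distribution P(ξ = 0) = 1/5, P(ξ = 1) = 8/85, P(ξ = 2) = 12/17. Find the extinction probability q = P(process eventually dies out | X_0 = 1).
q = 17/60

The pgf is f(s) = 1/5 + 8/85·s + 12/17·s². The extinction probability q is the smallest fixed point of f in [0, 1]. Setting s = f(s):
  12/17·s² + (8/85 − 1)·s + 1/5 = 0
  12/17·s² − (1/5 + 12/17)·s + 1/5 = 0
which factors as (s − 1)·(12/17·s − 1/5) = 0, giving roots s = 1 and s = (1/5)/(12/17) = 17/60.
Mean offspring μ = 8/85 + 2·12/17 = 128/85 > 1 (supercritical), so q < 1. The extinction probability is the smaller root: q = (1/5)/(12/17) = 17/60.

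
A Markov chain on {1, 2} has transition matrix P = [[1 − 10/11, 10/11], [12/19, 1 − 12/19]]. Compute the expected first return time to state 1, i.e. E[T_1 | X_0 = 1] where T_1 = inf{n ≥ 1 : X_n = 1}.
E[T_1 | X_0 = 1] = 1/π_1 = 161/66

For an irreducible recurrent Markov chain with stationary distribution π, E[T_i | X_0 = i] = 1/π_i (Kac's formula). Here π_1 = (12/19)/(10/11 + 12/19) = (12/19)/(322/209) = 66/161, so E[T_1 | X_0 = 1] = 1/π_1 = (10/11 + 12/19)/(12/19) = (322/209)/(12/19) = 161/66.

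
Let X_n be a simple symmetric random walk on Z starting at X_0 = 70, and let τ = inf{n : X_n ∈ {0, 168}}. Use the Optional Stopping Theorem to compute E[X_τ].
E[X_τ] = 70

X_n is a martingale and τ is a bounded-mean stopping time (indeed τ is finite a.s. with bounded expectation since the walk is in a bounded region). By the OST, E[X_τ] = E[X_0] = 70. Equivalently: E[X_τ] = 168 · P(hit 168 first) + 0 · P(hit 0 first) = 168 · (70/168) = 70.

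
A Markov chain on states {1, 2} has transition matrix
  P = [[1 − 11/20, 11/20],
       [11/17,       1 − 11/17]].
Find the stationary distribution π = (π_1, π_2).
π_1 = 20/37, π_2 = 17/37

Solve πP = π with π_1 + π_2 = 1. From πP = π: π_1 · (1 − 11/20) + π_2 · 11/17 = π_1 ⇒ π_2 · 11/17 = π_1 · 11/20 ⇒ π_2/π_1 = (11/20)/(11/17) = 17/20. Together with π_1 + π_2 = 1:
  π_1 = (11/17)/(11/20 + 11/17) = (11/17)/(407/340) = 20/37,
  π_2 = (11/20)/(11/20 + 11/17) = (11/20)/(407/340) = 17/37.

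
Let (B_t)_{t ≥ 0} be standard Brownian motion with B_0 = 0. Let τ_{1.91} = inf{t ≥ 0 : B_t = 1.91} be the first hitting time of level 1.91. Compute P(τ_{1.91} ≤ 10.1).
P(τ_{1.91} ≤ 10.1) = 2(1 − Φ(1.91/√10.1)) = 2(1 − Φ(0.6010)) ≈ 0.5478

By the reflection principle for standard BM, P(τ_b ≤ t) = 2 · P(B_t ≥ b). Since B_t ~ N(0, t), P(B_t ≥ 1.91) = 1 − Φ(1.91/√t) = 1 − Φ(1.91/√10.1) = 1 − Φ(0.6010) ≈ 0.27392. Doubling: P(τ_{1.91} ≤ 10.1) ≈ 2 · 0.27392 = 0.54784 ≈ 0.5478.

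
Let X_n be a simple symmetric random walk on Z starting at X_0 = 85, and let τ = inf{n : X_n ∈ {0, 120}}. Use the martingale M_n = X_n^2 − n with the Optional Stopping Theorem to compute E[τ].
E[τ] = 2975

M_n = X_n^2 − n is a martingale (since E[X_{n+1}^2 | F_n] = X_n^2 + 1). By OST (τ has finite mean in a bounded region), E[M_τ] = E[M_0] = X_0^2 − 0 = 85^2 = 7225. Also E[M_τ] = E[X_τ^2] − E[τ]. The walk exits at 0 or 120, with P(hit 120 first) = 85/120, so E[X_τ^2] = 120^2 · 85/120 + 0 = 10200. Thus E[τ] = E[X_τ^2] − E[M_τ] = 10200 − 7225 = 2975 = 85(120 − 85) = 2975.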